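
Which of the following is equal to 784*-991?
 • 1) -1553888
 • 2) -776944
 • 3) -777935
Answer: 2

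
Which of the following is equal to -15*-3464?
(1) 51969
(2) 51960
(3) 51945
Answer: 2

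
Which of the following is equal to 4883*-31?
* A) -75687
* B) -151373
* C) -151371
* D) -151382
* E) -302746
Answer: B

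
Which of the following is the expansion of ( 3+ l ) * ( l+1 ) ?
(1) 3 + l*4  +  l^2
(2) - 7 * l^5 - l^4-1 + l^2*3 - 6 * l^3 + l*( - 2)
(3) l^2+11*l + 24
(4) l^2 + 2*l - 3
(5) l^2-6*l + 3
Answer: 1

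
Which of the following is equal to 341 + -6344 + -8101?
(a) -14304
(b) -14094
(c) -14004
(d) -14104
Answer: d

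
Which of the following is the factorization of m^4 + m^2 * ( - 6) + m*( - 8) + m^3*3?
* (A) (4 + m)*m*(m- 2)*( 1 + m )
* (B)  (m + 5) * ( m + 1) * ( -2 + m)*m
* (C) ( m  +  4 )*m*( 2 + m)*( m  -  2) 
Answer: A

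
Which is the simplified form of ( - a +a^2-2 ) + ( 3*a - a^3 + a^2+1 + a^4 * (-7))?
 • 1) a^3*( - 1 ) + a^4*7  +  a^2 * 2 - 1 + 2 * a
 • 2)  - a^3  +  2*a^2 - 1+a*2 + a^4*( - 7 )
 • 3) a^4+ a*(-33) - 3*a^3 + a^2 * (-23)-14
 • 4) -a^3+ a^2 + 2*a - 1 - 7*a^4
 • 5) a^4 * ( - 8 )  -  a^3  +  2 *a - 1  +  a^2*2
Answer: 2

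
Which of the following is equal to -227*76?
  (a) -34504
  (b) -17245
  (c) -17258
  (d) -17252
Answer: d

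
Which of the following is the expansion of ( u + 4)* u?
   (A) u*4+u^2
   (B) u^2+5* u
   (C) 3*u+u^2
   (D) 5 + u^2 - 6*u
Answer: A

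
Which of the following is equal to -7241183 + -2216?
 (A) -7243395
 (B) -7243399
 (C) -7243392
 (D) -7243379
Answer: B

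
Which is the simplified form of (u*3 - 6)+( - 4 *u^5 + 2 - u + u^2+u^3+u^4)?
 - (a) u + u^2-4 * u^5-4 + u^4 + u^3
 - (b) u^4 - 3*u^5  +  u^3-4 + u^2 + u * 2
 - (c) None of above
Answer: c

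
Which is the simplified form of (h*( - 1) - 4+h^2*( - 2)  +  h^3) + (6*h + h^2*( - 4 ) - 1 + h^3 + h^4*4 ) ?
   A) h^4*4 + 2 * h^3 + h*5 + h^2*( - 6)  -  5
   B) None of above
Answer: A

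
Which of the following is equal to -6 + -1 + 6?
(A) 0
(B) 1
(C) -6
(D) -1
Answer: D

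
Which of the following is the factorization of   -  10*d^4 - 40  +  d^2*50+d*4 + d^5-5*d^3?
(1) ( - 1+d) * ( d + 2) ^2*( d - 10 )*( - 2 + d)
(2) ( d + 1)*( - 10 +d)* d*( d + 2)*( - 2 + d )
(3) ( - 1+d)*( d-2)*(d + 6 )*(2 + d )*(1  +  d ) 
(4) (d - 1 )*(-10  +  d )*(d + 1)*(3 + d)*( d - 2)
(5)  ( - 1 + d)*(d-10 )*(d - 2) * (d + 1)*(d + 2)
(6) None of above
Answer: 5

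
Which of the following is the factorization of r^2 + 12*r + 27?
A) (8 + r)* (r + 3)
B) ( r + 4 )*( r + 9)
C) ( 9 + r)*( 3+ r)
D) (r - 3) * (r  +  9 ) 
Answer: C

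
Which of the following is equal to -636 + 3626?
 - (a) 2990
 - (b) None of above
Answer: a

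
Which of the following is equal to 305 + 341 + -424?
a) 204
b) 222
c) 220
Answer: b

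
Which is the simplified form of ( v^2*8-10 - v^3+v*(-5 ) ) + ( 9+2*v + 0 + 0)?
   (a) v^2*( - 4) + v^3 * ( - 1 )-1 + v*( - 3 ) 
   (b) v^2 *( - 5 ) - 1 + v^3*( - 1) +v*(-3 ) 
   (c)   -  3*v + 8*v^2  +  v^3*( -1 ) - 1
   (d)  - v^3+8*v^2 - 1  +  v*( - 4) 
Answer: c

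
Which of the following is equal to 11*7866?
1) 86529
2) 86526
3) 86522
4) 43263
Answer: 2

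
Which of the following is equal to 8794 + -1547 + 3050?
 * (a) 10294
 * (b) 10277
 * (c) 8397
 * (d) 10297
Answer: d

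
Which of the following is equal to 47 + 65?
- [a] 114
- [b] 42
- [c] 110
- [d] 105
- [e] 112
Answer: e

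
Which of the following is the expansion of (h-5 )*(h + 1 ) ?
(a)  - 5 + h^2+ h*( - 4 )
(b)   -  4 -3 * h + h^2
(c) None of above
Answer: a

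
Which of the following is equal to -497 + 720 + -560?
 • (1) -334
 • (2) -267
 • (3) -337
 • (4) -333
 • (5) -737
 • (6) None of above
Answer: 3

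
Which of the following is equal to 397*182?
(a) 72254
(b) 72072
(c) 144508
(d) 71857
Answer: a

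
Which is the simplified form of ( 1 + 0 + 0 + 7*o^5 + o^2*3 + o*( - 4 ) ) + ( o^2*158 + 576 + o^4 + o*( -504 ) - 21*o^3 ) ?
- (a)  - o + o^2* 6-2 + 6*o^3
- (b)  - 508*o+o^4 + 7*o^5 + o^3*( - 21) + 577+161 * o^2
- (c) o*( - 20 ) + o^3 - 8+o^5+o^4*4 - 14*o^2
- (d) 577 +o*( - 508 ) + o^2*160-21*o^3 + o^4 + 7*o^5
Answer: b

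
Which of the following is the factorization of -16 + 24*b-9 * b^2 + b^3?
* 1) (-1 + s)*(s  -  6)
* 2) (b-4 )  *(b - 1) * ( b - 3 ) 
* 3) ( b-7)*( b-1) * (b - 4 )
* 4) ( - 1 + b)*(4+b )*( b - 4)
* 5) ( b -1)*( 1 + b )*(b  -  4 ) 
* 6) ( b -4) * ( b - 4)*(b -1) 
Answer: 6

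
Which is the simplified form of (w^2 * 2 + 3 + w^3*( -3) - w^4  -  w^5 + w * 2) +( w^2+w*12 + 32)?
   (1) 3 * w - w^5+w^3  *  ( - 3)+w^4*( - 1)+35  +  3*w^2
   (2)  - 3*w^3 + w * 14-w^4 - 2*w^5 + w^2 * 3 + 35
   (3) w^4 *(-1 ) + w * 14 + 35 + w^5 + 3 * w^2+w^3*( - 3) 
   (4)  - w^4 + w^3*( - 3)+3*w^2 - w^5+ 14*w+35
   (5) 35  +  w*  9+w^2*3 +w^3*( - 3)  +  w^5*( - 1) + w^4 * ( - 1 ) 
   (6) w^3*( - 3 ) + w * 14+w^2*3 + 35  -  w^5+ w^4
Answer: 4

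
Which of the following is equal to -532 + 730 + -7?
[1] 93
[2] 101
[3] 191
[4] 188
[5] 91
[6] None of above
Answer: 3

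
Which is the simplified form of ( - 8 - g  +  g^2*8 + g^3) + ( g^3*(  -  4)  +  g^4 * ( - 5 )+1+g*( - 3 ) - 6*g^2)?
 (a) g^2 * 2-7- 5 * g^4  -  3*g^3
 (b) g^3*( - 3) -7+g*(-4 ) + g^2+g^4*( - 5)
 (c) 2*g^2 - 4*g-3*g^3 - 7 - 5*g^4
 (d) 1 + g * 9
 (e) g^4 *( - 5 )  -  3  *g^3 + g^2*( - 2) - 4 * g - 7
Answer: c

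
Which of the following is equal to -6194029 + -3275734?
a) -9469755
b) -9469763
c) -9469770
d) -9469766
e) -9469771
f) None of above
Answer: b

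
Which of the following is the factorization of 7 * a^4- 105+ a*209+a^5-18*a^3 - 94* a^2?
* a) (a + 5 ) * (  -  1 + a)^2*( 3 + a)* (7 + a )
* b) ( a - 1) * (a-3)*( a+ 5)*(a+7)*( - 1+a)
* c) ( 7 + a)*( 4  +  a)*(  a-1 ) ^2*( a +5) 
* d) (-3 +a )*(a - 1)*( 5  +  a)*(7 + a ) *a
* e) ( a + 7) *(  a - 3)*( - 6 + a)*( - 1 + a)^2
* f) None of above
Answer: b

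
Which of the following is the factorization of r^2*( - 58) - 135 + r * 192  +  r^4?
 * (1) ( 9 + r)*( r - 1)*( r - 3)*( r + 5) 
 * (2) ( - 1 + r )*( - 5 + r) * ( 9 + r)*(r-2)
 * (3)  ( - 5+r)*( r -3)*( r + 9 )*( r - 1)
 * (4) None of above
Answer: 3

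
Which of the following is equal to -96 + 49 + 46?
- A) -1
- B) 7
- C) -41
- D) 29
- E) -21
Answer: A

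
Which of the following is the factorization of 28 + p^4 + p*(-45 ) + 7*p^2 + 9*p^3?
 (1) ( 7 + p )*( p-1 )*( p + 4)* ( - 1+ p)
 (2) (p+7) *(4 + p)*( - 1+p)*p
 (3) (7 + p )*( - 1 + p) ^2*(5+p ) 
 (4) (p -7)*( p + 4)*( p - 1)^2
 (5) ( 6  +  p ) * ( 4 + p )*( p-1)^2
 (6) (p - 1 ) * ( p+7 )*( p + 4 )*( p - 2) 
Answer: 1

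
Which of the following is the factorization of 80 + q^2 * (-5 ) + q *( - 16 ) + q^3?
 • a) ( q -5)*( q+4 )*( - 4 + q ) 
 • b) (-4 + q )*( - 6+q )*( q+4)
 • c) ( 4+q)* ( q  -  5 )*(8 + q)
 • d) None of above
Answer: a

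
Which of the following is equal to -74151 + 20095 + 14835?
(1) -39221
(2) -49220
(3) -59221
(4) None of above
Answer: 1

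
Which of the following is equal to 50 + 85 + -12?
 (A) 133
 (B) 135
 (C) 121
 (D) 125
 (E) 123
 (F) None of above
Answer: E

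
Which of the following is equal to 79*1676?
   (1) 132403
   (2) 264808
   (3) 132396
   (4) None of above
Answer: 4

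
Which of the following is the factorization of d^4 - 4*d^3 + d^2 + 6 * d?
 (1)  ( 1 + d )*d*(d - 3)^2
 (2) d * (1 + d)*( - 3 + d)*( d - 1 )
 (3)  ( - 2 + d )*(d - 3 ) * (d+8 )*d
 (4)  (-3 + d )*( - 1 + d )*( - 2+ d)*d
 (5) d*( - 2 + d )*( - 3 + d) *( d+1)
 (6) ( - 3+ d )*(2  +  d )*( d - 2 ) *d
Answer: 5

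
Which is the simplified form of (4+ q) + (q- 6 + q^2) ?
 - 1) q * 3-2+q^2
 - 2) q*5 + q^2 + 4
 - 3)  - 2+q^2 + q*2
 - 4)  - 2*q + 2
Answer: 3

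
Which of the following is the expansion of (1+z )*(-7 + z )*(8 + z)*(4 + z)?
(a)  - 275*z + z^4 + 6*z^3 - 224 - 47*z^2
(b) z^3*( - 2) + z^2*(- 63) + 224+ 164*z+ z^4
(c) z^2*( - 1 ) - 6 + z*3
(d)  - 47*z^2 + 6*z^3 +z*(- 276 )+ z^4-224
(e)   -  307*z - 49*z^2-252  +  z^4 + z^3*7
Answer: d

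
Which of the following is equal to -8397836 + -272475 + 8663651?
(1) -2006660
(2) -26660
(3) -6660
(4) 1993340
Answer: 3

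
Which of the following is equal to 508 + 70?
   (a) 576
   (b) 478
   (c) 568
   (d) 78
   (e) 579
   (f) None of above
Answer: f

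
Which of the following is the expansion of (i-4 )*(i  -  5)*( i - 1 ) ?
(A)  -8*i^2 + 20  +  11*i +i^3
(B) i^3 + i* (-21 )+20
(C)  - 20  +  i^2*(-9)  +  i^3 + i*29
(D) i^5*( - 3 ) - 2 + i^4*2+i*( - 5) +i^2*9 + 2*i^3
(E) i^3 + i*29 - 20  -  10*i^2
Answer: E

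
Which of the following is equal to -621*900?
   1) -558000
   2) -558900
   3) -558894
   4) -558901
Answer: 2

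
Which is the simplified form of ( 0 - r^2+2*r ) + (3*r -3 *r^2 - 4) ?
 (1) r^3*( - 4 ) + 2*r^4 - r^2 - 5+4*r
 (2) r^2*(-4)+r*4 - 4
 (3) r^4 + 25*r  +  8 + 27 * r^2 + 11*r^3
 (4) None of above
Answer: 4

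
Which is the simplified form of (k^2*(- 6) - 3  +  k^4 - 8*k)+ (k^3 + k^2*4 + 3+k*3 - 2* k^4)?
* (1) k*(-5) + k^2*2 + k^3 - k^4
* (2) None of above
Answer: 2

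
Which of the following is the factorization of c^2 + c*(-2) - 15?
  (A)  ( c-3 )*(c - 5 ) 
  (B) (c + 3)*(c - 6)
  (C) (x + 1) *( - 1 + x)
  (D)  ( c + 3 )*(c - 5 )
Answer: D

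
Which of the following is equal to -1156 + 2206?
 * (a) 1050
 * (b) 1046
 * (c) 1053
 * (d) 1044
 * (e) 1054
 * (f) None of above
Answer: a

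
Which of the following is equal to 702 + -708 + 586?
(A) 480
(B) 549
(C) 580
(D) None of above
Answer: C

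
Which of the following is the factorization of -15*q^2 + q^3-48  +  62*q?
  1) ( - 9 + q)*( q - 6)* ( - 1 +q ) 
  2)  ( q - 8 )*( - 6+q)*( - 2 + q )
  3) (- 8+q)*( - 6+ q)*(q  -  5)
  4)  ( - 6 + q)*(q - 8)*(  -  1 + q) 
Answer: 4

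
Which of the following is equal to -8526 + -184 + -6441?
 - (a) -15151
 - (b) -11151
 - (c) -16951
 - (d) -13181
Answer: a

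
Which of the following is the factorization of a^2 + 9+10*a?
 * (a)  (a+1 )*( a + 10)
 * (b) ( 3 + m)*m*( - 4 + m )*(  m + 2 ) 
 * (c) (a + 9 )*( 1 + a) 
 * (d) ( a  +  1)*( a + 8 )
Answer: c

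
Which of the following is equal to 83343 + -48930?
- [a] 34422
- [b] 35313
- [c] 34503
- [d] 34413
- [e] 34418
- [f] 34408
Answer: d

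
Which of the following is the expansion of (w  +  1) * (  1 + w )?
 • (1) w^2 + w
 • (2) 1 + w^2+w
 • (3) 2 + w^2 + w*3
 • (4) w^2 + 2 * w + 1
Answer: 4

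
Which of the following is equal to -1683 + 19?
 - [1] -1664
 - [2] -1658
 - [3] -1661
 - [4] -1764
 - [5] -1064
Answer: 1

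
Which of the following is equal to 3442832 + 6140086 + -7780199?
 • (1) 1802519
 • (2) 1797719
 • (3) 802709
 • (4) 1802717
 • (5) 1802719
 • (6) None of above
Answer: 5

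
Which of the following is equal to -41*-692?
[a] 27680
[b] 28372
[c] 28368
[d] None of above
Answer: b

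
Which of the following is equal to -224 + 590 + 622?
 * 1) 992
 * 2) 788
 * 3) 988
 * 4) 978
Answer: 3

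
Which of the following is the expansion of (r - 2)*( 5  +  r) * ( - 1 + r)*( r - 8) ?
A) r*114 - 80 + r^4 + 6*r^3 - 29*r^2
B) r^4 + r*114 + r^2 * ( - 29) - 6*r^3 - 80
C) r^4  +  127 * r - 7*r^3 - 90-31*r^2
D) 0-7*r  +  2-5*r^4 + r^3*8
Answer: B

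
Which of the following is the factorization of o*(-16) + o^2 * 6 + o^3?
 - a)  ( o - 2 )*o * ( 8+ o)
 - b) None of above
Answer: a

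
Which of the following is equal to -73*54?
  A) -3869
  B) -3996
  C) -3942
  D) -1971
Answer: C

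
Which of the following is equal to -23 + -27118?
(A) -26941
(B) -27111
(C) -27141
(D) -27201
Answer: C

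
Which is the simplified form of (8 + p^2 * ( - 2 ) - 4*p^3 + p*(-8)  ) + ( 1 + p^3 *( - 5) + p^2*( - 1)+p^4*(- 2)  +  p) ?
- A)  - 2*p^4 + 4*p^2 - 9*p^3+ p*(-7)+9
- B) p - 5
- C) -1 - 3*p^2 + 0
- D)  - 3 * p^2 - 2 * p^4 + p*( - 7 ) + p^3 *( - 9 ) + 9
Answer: D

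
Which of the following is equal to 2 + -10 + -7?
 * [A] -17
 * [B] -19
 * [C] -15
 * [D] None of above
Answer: C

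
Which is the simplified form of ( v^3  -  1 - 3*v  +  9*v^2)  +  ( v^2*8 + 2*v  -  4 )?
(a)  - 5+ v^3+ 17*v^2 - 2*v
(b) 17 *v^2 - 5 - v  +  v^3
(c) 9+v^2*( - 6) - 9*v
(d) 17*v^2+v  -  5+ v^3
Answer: b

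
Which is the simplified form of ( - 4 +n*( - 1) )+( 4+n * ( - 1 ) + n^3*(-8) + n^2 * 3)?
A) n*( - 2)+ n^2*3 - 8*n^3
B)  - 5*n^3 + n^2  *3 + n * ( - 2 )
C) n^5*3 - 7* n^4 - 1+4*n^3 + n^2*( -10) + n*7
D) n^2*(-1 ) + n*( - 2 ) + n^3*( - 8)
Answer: A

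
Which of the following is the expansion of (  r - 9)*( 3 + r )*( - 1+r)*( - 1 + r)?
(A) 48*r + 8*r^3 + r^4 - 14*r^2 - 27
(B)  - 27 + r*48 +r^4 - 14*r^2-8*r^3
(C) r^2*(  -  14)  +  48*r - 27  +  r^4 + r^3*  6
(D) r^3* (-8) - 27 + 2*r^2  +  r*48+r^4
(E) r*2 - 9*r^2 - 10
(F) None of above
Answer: B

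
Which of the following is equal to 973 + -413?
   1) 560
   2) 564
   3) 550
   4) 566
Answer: 1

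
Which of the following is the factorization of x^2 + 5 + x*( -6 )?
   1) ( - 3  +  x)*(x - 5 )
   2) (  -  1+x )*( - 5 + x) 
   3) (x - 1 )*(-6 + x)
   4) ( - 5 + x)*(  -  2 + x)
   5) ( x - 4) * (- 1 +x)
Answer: 2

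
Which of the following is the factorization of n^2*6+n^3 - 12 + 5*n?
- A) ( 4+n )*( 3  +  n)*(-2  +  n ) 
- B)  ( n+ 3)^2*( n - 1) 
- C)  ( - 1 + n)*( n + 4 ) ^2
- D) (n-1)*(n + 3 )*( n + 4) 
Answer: D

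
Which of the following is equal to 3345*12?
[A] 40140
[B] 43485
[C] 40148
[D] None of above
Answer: A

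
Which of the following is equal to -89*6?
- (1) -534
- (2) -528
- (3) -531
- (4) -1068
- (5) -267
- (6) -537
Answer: 1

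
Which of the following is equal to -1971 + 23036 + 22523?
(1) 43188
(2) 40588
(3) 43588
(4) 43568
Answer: 3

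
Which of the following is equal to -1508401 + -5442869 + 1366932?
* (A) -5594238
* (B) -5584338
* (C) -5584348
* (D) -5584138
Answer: B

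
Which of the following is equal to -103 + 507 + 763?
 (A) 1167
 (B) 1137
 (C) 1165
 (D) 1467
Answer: A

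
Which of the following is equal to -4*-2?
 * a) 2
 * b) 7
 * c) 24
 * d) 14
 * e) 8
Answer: e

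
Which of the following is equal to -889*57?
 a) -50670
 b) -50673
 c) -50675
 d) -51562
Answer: b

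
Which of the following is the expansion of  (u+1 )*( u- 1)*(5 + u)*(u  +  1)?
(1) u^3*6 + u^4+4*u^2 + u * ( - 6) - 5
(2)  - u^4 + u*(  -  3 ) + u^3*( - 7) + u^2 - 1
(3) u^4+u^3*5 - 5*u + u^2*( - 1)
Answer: 1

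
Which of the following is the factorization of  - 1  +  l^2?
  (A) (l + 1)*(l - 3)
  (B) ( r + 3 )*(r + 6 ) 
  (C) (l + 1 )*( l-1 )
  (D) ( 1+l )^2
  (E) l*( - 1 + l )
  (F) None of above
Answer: C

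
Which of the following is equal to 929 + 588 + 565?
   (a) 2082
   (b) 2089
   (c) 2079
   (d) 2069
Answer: a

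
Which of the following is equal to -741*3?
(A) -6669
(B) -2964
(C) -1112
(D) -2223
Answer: D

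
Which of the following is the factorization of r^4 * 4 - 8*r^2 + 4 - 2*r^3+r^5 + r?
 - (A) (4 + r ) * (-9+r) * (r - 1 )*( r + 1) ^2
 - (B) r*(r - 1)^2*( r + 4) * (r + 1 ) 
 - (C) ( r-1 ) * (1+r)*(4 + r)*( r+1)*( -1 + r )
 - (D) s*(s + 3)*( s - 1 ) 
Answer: C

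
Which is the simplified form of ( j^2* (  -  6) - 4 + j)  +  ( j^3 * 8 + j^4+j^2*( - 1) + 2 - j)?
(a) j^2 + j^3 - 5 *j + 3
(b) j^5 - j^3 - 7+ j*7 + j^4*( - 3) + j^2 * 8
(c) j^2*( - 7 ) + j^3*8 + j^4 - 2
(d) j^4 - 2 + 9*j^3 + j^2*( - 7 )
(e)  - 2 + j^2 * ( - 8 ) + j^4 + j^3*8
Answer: c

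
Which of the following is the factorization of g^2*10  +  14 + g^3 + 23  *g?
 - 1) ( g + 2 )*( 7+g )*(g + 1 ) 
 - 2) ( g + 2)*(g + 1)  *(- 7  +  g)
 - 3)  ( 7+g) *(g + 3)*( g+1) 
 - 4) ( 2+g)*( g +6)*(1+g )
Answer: 1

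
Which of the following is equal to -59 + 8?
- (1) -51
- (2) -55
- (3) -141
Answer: 1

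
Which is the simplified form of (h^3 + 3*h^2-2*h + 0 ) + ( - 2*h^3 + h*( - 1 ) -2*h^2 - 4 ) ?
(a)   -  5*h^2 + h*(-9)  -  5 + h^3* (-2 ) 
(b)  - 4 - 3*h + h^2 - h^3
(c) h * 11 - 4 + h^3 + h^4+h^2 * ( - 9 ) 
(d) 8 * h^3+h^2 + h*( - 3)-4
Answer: b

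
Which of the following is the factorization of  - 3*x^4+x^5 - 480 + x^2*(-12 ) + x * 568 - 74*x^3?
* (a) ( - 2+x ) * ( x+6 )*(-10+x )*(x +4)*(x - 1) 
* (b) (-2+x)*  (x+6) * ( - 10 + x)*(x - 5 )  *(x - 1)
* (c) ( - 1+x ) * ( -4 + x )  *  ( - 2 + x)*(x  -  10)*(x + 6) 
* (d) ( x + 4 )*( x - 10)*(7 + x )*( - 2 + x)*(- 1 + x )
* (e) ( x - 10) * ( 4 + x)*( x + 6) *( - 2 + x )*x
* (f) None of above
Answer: a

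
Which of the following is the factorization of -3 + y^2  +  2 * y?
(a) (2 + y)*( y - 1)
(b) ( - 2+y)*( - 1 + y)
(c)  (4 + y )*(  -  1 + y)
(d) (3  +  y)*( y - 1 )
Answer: d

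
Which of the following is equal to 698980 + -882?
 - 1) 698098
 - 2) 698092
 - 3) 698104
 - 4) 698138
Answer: 1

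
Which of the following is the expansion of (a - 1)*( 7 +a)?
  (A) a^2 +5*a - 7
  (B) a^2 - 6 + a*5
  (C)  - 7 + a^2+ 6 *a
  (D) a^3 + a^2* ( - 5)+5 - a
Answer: C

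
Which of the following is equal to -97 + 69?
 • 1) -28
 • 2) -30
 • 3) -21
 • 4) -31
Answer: 1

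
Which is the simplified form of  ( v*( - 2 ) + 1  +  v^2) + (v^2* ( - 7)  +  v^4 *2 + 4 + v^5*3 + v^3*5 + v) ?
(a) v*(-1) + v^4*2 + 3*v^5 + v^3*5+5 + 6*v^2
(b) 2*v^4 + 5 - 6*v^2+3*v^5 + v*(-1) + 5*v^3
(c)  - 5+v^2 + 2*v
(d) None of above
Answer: b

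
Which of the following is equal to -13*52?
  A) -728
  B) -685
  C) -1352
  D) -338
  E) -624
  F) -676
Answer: F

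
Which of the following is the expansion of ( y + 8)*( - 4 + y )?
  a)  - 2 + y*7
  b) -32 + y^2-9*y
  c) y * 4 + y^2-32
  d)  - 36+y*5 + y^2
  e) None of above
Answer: c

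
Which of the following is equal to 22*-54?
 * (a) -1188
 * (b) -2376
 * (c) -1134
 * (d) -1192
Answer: a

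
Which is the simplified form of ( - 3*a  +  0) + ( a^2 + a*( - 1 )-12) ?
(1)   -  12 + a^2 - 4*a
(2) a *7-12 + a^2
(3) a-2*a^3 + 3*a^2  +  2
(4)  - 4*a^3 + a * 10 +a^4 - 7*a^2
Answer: 1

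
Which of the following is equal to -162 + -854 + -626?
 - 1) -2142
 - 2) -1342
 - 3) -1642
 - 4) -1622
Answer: 3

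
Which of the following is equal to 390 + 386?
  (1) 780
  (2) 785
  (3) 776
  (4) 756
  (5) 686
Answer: 3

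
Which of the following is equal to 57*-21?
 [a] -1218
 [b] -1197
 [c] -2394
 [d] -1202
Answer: b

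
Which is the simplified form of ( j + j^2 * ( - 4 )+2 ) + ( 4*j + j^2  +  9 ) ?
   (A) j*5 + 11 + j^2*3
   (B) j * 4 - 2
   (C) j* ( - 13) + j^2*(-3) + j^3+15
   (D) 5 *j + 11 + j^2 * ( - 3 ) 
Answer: D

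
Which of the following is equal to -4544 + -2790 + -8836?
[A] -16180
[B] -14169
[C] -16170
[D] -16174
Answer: C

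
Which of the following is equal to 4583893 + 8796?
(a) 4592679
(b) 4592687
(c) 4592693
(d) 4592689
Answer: d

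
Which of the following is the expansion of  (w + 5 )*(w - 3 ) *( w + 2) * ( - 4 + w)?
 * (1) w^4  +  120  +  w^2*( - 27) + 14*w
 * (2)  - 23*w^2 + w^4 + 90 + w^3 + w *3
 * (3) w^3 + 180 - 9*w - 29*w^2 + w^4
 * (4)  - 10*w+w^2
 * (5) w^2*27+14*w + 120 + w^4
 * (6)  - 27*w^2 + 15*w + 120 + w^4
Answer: 1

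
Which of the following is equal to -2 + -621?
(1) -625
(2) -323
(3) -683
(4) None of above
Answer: 4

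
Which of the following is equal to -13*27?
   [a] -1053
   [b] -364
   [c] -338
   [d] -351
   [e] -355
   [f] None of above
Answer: d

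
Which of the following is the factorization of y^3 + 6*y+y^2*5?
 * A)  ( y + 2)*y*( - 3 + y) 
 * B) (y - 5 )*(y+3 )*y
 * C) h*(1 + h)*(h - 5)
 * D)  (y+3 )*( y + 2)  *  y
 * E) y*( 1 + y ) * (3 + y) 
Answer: D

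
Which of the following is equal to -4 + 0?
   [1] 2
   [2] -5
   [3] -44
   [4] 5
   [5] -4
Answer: 5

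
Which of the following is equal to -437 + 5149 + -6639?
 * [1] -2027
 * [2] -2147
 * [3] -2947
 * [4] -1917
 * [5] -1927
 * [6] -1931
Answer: 5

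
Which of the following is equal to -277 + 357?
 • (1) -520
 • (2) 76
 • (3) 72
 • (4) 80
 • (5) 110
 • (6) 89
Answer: 4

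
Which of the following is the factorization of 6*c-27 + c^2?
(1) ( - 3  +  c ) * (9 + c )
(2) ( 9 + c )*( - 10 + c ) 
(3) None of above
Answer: 1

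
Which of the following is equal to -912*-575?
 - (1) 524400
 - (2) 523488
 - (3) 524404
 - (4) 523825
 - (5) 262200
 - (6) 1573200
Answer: 1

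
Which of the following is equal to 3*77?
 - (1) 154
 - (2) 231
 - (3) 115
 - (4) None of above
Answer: 2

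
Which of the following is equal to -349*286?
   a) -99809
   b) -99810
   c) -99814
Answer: c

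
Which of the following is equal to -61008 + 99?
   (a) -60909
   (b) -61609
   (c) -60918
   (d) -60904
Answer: a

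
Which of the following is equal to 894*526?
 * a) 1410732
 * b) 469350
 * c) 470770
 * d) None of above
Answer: d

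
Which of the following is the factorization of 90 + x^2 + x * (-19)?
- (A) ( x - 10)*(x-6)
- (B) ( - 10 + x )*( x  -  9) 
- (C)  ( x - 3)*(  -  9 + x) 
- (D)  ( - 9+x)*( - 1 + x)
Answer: B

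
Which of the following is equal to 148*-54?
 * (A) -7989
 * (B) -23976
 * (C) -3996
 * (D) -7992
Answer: D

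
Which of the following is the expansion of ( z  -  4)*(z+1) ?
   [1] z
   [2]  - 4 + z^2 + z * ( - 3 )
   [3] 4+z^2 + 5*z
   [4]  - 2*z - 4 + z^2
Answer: 2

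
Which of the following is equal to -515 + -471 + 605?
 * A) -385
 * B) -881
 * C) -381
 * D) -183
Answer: C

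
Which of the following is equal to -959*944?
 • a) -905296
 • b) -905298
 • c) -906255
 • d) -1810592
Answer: a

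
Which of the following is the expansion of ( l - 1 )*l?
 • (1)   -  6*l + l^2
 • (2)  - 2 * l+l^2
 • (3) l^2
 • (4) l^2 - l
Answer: 4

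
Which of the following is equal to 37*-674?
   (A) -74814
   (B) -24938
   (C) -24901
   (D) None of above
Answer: B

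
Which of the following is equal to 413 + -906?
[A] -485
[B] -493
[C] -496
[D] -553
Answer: B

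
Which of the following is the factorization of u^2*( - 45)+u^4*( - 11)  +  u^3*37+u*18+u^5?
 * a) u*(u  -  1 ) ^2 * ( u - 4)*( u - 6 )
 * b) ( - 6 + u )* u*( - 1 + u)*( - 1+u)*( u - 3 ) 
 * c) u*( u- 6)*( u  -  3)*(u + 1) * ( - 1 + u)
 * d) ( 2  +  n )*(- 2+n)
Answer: b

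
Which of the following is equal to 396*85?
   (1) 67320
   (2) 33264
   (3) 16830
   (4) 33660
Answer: 4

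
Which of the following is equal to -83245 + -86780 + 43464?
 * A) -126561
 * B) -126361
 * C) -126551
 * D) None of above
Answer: A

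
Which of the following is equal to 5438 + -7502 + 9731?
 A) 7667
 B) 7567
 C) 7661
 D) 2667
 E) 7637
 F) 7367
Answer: A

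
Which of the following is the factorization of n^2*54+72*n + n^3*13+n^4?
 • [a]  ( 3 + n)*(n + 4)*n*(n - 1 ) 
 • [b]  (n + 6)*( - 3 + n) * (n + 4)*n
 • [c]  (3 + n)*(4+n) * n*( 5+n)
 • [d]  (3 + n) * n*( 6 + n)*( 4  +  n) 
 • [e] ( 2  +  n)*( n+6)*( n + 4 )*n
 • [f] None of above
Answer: d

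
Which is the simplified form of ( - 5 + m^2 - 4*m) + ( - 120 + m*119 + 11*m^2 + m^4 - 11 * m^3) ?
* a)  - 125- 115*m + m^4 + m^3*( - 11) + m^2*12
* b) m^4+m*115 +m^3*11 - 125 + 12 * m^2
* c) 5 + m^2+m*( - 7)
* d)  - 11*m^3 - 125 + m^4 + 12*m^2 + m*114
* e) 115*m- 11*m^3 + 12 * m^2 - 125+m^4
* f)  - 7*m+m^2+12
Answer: e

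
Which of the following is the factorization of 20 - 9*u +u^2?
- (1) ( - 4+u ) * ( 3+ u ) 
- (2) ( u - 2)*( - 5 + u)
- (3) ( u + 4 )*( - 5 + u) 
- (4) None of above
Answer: 4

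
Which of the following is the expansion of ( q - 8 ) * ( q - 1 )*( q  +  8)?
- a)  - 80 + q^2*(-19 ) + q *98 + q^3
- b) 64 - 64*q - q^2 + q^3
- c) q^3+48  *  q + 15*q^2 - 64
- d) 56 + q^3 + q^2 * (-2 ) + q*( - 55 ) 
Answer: b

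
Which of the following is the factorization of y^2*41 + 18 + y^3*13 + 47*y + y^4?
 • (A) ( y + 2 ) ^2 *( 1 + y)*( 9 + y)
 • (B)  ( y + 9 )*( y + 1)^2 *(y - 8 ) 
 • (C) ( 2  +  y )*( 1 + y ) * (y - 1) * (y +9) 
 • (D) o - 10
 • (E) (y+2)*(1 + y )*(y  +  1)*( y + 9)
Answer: E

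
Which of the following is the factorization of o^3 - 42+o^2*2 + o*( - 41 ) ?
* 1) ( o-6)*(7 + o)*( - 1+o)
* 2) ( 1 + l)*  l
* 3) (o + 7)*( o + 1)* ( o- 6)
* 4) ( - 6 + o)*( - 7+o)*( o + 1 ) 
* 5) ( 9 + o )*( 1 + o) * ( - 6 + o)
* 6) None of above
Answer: 3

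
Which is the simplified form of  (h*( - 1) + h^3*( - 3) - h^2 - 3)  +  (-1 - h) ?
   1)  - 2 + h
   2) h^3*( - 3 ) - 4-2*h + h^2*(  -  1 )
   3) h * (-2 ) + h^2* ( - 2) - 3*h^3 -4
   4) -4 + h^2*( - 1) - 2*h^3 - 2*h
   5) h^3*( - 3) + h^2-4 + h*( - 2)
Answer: 2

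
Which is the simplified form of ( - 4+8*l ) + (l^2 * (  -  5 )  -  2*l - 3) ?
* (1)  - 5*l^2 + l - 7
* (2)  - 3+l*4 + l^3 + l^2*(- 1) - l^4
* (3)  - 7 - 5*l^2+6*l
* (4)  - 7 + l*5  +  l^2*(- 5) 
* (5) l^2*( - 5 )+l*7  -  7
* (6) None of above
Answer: 3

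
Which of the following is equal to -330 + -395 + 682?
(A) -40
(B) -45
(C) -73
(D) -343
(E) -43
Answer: E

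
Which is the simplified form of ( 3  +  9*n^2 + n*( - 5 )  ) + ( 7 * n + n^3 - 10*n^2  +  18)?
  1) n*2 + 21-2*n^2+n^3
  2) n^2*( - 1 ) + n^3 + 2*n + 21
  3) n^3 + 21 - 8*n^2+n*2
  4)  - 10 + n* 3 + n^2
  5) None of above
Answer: 2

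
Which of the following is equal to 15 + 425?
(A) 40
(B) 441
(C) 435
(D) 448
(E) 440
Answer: E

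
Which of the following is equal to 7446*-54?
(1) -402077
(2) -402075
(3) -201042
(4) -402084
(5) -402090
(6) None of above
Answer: 4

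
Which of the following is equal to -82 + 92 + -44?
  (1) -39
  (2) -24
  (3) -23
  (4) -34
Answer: 4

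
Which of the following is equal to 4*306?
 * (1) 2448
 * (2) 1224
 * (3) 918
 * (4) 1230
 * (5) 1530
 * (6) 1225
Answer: 2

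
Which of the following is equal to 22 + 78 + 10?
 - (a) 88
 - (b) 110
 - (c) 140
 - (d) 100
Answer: b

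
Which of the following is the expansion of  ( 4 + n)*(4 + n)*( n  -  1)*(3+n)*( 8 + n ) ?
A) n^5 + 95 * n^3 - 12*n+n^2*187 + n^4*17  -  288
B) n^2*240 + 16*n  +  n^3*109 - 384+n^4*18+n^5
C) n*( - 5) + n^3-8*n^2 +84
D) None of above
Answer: B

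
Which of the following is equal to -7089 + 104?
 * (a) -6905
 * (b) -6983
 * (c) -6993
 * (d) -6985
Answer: d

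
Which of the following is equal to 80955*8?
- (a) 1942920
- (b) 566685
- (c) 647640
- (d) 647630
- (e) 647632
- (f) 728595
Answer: c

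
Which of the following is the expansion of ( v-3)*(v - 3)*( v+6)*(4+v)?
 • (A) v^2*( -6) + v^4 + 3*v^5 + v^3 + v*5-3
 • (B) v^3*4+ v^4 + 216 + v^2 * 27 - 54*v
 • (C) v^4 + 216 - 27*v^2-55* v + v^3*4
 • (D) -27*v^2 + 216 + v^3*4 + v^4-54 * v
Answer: D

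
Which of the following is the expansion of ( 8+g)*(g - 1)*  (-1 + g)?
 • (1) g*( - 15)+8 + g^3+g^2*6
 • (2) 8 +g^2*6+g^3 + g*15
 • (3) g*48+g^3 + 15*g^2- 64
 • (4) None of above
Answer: 1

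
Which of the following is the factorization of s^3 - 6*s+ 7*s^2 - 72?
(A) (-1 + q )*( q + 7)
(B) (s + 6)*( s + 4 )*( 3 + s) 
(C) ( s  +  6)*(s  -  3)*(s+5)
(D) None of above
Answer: D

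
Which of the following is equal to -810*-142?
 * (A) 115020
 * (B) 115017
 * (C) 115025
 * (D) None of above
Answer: A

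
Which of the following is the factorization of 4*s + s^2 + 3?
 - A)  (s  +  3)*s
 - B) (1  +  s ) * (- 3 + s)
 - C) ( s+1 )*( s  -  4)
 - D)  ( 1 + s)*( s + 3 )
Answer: D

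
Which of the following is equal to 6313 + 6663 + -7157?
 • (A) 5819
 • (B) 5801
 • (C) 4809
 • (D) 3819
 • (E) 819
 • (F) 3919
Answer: A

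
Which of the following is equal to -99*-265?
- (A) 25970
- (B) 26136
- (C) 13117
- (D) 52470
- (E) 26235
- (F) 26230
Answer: E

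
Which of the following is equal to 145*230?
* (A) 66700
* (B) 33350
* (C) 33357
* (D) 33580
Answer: B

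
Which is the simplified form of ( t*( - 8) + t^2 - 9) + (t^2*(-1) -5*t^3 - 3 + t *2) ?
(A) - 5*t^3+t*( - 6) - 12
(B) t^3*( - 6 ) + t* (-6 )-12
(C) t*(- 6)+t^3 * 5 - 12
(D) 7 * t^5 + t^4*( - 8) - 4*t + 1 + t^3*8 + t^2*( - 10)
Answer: A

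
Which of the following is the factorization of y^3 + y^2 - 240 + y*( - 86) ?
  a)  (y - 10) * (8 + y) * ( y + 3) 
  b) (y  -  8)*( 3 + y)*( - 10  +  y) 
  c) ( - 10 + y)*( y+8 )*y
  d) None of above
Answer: a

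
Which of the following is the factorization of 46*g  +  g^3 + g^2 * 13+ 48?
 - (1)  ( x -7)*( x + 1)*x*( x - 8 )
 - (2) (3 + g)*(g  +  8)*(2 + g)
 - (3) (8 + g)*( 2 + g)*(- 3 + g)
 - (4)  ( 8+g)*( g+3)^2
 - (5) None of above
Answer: 2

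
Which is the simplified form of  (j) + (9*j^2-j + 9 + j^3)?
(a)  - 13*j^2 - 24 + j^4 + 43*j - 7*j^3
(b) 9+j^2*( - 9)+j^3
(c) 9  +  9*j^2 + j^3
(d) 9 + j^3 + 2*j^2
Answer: c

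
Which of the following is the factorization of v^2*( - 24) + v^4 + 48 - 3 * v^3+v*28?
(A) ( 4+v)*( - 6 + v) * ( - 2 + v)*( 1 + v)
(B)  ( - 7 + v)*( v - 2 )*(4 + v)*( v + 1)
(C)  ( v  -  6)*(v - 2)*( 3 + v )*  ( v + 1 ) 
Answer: A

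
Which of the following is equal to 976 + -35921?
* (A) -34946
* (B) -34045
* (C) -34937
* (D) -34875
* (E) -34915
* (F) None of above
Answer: F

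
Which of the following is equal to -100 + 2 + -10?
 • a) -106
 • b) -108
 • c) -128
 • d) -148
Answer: b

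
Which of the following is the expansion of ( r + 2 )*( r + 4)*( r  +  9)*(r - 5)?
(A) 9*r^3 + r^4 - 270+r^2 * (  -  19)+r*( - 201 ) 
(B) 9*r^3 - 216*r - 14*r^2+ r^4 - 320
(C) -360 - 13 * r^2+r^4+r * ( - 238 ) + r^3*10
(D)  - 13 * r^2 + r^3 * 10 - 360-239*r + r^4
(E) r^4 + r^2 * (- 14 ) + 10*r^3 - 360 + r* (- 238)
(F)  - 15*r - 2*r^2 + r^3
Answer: C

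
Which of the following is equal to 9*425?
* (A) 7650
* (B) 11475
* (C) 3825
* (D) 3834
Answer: C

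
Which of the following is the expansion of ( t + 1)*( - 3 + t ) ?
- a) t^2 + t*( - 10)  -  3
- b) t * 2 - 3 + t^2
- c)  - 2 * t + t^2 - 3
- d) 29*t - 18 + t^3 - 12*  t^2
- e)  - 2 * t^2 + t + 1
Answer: c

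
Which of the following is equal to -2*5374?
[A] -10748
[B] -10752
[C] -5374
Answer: A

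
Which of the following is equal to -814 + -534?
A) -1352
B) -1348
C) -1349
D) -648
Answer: B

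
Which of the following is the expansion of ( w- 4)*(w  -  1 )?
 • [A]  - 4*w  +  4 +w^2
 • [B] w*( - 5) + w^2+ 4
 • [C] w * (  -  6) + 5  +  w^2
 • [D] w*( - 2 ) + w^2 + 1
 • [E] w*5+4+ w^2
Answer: B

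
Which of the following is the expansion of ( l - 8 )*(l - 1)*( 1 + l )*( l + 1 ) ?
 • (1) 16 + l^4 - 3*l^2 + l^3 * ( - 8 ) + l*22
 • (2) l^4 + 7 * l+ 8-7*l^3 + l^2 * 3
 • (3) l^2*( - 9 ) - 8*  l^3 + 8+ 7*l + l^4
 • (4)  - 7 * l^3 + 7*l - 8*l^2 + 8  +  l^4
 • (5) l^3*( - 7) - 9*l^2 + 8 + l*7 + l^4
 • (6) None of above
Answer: 5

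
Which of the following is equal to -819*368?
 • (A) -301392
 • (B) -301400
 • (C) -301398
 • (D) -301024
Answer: A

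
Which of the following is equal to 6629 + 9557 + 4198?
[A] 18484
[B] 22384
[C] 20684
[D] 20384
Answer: D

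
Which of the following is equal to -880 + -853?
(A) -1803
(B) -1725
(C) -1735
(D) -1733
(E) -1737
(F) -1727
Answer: D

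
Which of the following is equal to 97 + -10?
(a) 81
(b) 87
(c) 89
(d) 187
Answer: b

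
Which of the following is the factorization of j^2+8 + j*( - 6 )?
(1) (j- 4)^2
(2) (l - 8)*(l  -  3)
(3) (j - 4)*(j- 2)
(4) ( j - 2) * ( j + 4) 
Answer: 3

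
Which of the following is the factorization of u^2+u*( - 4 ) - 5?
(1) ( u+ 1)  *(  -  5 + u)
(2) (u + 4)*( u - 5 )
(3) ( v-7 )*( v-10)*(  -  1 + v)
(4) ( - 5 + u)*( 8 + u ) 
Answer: 1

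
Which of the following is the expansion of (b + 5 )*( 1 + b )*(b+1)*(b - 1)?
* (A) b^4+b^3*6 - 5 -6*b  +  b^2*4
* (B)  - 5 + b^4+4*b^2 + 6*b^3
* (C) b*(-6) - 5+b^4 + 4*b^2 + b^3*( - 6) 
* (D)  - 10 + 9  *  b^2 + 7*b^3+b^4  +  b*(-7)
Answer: A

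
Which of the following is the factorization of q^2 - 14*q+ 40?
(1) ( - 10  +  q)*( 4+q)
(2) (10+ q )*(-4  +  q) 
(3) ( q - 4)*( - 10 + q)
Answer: 3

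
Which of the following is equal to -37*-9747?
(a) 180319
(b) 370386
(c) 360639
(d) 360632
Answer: c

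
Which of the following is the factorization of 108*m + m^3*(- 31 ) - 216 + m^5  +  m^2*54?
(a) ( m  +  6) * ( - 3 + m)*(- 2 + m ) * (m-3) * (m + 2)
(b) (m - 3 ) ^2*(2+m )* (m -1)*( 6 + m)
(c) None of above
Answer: a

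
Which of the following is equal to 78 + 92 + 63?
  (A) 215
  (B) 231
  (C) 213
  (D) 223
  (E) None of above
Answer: E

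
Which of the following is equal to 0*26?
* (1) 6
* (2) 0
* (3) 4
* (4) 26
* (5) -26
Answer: 2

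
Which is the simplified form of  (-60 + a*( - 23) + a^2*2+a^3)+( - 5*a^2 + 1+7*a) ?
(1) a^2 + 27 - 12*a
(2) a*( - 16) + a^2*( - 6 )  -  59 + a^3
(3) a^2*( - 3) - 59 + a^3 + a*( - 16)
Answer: 3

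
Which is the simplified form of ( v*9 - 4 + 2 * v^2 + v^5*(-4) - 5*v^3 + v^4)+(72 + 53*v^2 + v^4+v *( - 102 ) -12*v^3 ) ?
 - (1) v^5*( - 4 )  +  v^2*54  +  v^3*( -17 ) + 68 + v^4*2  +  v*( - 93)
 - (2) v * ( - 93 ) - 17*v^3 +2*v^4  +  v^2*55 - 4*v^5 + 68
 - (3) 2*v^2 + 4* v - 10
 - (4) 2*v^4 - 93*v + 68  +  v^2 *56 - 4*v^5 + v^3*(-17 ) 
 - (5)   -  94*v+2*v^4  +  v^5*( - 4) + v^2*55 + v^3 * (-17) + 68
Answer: 2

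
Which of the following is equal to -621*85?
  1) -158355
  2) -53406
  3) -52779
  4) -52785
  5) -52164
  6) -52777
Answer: 4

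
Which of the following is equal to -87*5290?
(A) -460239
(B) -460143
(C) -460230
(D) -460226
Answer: C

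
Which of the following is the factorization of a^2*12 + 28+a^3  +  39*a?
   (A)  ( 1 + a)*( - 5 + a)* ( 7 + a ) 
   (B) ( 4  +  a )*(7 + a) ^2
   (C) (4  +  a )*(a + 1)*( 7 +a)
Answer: C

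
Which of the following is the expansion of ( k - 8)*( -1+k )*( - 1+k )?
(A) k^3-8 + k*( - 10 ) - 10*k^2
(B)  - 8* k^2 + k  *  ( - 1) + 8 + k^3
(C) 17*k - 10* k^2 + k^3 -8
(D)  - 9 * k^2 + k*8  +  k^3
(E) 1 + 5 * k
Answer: C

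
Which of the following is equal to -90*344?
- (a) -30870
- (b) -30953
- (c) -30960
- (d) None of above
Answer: c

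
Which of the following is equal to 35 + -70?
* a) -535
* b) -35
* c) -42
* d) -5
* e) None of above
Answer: b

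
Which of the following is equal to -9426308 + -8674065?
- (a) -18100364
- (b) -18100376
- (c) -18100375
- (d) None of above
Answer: d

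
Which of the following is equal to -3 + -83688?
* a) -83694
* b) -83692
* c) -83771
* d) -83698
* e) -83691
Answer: e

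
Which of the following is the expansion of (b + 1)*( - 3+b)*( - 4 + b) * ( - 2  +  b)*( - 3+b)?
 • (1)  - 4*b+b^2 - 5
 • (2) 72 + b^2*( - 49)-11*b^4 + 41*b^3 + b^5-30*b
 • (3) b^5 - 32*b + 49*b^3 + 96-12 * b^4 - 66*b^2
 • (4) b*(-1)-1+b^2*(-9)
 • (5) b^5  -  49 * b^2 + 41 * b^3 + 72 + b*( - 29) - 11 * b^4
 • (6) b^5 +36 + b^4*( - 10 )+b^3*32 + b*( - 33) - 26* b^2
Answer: 2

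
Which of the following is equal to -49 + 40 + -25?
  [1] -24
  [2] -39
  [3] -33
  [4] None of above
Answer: 4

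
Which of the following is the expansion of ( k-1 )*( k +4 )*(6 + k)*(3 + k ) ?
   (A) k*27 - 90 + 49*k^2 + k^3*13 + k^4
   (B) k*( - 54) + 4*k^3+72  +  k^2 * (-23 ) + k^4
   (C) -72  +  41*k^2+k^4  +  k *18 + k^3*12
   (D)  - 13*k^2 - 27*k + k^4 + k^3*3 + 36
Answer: C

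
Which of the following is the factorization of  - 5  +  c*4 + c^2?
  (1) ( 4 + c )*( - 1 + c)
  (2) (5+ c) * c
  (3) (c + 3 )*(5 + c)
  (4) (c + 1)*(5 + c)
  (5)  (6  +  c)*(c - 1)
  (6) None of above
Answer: 6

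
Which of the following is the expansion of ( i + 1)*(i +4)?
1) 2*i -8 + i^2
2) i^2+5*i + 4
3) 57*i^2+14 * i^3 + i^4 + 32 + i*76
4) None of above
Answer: 2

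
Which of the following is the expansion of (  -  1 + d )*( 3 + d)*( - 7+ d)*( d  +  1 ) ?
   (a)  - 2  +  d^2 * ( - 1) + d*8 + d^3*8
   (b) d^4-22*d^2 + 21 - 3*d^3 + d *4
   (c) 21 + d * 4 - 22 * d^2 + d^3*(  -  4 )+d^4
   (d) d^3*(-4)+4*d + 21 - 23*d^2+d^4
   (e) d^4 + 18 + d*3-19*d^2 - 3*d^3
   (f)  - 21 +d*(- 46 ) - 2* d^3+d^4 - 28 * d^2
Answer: c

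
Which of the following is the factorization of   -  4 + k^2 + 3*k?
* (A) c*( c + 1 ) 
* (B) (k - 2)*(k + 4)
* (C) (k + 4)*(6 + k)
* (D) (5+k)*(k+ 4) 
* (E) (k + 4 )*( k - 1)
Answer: E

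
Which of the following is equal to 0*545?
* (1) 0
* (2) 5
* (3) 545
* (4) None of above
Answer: 1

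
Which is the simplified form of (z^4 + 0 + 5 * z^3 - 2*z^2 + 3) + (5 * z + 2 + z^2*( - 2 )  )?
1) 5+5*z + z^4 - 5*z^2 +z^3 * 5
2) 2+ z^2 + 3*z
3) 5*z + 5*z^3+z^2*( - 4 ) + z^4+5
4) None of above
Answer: 3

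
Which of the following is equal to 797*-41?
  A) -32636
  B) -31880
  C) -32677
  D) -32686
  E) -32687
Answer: C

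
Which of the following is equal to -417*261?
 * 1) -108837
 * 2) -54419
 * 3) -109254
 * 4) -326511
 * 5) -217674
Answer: 1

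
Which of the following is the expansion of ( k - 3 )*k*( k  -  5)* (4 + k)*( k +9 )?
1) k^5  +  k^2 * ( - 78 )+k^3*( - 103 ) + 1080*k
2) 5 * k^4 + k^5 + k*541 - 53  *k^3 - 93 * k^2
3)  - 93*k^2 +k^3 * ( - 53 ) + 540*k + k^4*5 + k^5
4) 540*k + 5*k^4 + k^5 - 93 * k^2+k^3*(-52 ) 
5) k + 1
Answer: 3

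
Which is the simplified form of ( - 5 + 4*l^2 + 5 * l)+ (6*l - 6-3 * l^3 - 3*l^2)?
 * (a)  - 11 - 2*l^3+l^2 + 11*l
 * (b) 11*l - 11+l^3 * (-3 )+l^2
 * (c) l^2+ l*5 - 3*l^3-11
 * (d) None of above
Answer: b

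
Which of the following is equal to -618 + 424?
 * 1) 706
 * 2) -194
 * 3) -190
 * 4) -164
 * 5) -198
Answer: 2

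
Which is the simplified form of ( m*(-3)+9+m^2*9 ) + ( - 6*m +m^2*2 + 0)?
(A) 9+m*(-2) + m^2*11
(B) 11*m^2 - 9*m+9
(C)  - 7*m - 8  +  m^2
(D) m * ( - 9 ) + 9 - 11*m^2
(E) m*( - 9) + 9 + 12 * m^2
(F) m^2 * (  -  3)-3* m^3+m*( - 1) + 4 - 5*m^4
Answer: B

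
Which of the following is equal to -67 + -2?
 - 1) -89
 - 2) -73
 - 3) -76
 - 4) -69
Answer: 4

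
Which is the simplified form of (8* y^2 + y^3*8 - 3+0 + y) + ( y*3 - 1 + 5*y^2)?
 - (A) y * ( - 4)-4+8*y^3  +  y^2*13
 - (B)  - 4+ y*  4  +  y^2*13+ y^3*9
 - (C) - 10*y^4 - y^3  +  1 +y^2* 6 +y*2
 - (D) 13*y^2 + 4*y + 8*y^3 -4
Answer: D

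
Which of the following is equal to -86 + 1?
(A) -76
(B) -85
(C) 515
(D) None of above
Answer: B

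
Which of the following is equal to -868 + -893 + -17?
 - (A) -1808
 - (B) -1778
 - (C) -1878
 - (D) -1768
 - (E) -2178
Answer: B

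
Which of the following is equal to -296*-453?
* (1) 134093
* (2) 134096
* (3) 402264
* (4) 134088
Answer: 4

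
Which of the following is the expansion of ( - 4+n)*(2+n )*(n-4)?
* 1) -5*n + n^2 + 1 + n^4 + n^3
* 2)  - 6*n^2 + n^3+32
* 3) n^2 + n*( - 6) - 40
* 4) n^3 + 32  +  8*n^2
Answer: 2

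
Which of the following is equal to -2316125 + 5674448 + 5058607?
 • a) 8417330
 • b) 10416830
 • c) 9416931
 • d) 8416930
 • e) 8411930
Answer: d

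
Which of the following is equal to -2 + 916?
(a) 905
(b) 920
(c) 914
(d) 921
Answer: c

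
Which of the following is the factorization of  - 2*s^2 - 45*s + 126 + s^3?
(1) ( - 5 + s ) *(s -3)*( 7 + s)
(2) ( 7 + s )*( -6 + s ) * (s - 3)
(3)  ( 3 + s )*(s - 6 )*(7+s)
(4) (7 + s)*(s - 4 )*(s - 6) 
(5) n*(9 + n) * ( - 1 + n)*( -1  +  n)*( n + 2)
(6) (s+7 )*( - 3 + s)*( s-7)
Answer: 2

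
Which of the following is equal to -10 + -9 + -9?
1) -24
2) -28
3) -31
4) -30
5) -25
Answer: 2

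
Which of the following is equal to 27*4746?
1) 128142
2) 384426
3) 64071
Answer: 1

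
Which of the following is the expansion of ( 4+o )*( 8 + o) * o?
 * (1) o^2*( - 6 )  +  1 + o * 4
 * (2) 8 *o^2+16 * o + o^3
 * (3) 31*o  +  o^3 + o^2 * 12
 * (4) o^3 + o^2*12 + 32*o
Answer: 4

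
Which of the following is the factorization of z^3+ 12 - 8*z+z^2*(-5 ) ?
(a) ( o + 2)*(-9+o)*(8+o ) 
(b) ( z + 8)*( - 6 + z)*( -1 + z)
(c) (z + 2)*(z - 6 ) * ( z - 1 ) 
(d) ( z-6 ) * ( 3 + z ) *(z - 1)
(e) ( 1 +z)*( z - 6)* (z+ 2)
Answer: c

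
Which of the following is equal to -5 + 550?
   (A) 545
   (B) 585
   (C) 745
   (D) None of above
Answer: A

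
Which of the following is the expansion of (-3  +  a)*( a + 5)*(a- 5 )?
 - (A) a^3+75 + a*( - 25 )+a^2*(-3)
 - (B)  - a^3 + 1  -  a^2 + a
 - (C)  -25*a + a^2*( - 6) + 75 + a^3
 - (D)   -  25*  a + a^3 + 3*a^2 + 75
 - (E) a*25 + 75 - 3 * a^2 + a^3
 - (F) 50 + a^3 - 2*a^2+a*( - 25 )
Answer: A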